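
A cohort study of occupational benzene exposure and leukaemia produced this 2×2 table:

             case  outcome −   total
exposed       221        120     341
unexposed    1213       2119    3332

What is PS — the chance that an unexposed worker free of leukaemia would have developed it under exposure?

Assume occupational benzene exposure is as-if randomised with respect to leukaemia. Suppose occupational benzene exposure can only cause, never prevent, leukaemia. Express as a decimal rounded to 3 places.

PS ≈ 0.447

p₁ = P(outcome | exposed) = 221/341 = 0.64809
p₀ = P(outcome | unexposed) = 1213/3332 = 0.36405
Under exogeneity and monotonicity, PS = (p₁ − p₀) / (1 − p₀).
PS = (0.64809 − 0.36405) / (1 − 0.36405) = 0.28405 / 0.63595 ≈ 0.4466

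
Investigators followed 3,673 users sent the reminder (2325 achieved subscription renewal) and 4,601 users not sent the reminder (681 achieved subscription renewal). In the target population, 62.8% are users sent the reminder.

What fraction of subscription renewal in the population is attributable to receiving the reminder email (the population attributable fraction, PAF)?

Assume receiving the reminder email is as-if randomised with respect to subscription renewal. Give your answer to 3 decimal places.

PAF ≈ 0.673

p₁ = P(outcome | exposed) = 2325/3673 = 0.633
p₀ = P(outcome | unexposed) = 681/4601 = 0.14801
Overall risk P(Y=1) = π·p₁ + (1−π)·p₀ = 0.628×0.633 + 0.372×0.14801 = 0.45258.
Under exogeneity, PAF = [P(Y=1) − p₀] / P(Y=1).
PAF = (0.45258 − 0.14801) / 0.45258 ≈ 0.6730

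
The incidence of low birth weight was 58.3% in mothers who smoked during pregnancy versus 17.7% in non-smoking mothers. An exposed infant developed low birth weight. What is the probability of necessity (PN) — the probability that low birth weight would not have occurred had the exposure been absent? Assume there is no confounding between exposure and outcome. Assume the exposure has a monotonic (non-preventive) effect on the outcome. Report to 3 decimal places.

PN ≈ 0.696

p₁ = 0.583, p₀ = 0.177.
Under exogeneity and monotonicity, PN = (p₁ − p₀) / p₁.
PN = (0.583 − 0.177) / 0.583 = 0.406 / 0.583 ≈ 0.6964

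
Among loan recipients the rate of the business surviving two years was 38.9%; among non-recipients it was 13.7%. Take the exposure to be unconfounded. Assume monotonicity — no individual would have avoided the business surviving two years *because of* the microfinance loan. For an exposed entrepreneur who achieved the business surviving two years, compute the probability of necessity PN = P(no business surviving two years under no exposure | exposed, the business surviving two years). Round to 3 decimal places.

PN ≈ 0.648

p₁ = 0.389, p₀ = 0.137.
Under exogeneity and monotonicity, PN = (p₁ − p₀) / p₁.
PN = (0.389 − 0.137) / 0.389 = 0.252 / 0.389 ≈ 0.6478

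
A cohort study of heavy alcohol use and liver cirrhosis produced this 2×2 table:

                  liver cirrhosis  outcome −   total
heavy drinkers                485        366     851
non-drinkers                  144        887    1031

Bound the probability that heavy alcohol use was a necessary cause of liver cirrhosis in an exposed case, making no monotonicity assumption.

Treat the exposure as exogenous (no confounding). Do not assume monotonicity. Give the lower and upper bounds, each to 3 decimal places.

p₁ = P(outcome | exposed) = 485/851 = 0.56992
p₀ = P(outcome | unexposed) = 144/1031 = 0.13967
Under exogeneity alone the bounds on PN are max{0,(p₁−p₀)/p₁} ≤ PN ≤ min{1,(1−p₀)/p₁}.
  lower = (p₁ − p₀)/p₁ = 0.43025 / 0.56992 ≈ 0.7549
  upper = min{1, (1 − p₀)/p₁} = 0.86033 / 0.56992 ≈ 1.5096 → capped at 1

0.755 ≤ PN ≤ 1.000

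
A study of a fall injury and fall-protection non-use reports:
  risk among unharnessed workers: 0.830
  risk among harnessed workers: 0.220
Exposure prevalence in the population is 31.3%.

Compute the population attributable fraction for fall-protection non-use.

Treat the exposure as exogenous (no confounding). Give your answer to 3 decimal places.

Let p₁ = 0.83, p₀ = 0.22.
Overall risk P(Y=1) = π·p₁ + (1−π)·p₀ = 0.313×0.83 + 0.687×0.22 = 0.41093.
Under exogeneity, PAF = [P(Y=1) − p₀] / P(Y=1).
PAF = (0.41093 − 0.22) / 0.41093 ≈ 0.4646

PAF ≈ 0.465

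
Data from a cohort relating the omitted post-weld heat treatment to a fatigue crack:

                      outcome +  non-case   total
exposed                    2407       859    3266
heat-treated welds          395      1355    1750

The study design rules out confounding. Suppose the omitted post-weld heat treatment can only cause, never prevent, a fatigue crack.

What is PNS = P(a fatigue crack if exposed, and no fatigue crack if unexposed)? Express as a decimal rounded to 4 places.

p₁ = P(outcome | exposed) = 2407/3266 = 0.73699
p₀ = P(outcome | unexposed) = 395/1750 = 0.22571
Under exogeneity and monotonicity, PNS = p₁ − p₀.
PNS = 0.73699 − 0.22571 = 0.51127

PNS ≈ 0.5113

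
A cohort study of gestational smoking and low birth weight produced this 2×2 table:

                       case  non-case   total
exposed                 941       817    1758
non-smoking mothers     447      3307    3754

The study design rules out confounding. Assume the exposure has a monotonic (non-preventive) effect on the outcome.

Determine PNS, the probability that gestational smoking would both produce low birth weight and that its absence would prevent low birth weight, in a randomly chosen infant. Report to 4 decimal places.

PNS ≈ 0.4162

p₁ = P(outcome | exposed) = 941/1758 = 0.53527
p₀ = P(outcome | unexposed) = 447/3754 = 0.11907
Under exogeneity and monotonicity, PNS = p₁ − p₀.
PNS = 0.53527 − 0.11907 = 0.41619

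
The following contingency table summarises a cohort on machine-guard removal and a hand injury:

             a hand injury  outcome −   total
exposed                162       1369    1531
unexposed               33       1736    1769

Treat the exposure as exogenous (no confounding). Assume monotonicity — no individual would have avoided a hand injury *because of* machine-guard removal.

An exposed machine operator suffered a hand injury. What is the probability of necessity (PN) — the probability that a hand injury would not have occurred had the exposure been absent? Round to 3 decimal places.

PN ≈ 0.824

p₁ = P(outcome | exposed) = 162/1531 = 0.10581
p₀ = P(outcome | unexposed) = 33/1769 = 0.018655
Under exogeneity and monotonicity, PN = (p₁ − p₀) / p₁.
PN = (0.10581 − 0.018655) / 0.10581 = 0.087159 / 0.10581 ≈ 0.8237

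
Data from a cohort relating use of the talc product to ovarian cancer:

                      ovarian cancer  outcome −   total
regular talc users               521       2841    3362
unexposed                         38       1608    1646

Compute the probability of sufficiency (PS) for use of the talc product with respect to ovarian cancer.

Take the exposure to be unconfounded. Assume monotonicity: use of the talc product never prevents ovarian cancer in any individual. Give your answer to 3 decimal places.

PS ≈ 0.135

p₁ = P(outcome | exposed) = 521/3362 = 0.15497
p₀ = P(outcome | unexposed) = 38/1646 = 0.023086
Under exogeneity and monotonicity, PS = (p₁ − p₀) / (1 − p₀).
PS = (0.15497 − 0.023086) / (1 − 0.023086) = 0.13188 / 0.97691 ≈ 0.1350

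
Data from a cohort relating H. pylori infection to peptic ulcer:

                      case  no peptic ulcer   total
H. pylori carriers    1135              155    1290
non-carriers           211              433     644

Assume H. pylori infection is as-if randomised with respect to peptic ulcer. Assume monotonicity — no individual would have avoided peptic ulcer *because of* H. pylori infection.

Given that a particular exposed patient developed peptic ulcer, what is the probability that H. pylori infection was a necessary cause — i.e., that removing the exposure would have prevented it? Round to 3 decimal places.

p₁ = P(outcome | exposed) = 1135/1290 = 0.87984
p₀ = P(outcome | unexposed) = 211/644 = 0.32764
Under exogeneity and monotonicity, PN = (p₁ − p₀)/p₁.
PN = (0.87984 − 0.32764) / 0.87984 ≈ 0.6276

PN ≈ 0.628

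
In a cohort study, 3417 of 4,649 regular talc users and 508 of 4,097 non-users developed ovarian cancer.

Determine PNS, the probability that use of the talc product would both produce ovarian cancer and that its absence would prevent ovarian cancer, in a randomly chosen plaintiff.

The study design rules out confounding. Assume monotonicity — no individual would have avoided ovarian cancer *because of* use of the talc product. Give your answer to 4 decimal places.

p₁ = P(outcome | exposed) = 3417/4649 = 0.735
p₀ = P(outcome | unexposed) = 508/4097 = 0.12399
Under exogeneity and monotonicity, PNS = p₁ − p₀.
PNS = 0.735 − 0.12399 = 0.611

PNS ≈ 0.6110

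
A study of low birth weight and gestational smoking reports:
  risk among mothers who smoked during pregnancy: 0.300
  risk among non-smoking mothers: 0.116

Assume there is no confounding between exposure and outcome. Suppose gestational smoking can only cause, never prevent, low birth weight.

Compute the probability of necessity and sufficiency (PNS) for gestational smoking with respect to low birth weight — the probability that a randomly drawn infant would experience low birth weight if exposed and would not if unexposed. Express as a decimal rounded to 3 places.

PNS ≈ 0.184

Let p₁ = 0.3, p₀ = 0.116.
Under exogeneity and monotonicity, PNS = p₁ − p₀.
PNS = 0.3 − 0.116 = 0.184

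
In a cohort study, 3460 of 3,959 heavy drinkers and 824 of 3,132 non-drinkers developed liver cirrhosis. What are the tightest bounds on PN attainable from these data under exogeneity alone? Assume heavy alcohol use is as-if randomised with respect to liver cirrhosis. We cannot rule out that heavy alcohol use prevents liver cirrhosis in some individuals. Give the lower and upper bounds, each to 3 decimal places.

p₁ = P(outcome | exposed) = 3460/3959 = 0.87396
p₀ = P(outcome | unexposed) = 824/3132 = 0.26309
Under exogeneity alone the bounds on PN are max{0,(p₁−p₀)/p₁} ≤ PN ≤ min{1,(1−p₀)/p₁}.
  lower = (p₁ − p₀)/p₁ = 0.61087 / 0.87396 ≈ 0.6990
  upper = min{1, (1 − p₀)/p₁} = 0.73691 / 0.87396 ≈ 0.8432

0.699 ≤ PN ≤ 0.843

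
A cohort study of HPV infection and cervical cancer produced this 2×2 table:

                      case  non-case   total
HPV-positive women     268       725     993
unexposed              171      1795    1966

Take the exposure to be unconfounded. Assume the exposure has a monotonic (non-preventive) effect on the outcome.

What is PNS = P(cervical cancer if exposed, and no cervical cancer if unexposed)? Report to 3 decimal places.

PNS ≈ 0.183

p₁ = P(outcome | exposed) = 268/993 = 0.26989
p₀ = P(outcome | unexposed) = 171/1966 = 0.086979
Under exogeneity and monotonicity, PNS = p₁ − p₀.
PNS = 0.26989 − 0.086979 = 0.18291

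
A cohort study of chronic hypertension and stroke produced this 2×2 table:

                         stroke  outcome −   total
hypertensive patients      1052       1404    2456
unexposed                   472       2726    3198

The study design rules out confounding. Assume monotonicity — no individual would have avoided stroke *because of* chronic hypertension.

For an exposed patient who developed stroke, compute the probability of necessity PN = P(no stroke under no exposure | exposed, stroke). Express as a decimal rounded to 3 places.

PN ≈ 0.655

p₁ = P(outcome | exposed) = 1052/2456 = 0.42834
p₀ = P(outcome | unexposed) = 472/3198 = 0.14759
Under exogeneity and monotonicity, PN = (p₁ − p₀) / p₁.
PN = (0.42834 − 0.14759) / 0.42834 = 0.28075 / 0.42834 ≈ 0.6554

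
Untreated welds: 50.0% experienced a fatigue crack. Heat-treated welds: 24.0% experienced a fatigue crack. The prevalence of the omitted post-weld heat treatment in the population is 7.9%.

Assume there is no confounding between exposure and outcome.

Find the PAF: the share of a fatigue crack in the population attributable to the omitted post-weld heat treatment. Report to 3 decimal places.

PAF ≈ 0.079

p₁ = 0.5, p₀ = 0.24.
Overall risk P(Y=1) = π·p₁ + (1−π)·p₀ = 0.079×0.5 + 0.921×0.24 = 0.26054.
Under exogeneity, PAF = [P(Y=1) − p₀] / P(Y=1).
PAF = (0.26054 − 0.24) / 0.26054 ≈ 0.0788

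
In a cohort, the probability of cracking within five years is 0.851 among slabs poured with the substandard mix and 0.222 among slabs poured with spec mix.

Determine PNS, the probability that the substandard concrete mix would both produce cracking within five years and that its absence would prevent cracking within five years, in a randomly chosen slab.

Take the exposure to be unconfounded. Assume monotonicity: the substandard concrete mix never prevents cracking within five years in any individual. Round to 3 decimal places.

Let p₁ = 0.851, p₀ = 0.222.
Under exogeneity and monotonicity, PNS = p₁ − p₀.
PNS = 0.851 − 0.222 = 0.629

PNS ≈ 0.629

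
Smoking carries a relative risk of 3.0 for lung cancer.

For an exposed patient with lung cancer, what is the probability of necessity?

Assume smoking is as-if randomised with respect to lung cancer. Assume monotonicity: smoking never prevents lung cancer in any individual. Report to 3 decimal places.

Under exogeneity and monotonicity, PN = (RR − 1) / RR = 1 − 1/RR.
PN = (3.0 − 1) / 3.0 = 2 / 3.0 ≈ 0.6667

PN ≈ 0.667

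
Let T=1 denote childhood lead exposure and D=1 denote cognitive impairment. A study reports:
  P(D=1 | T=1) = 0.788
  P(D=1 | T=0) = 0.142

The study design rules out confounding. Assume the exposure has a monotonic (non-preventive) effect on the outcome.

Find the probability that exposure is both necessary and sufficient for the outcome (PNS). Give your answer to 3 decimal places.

Let p₁ = 0.788, p₀ = 0.142.
Under exogeneity and monotonicity, PNS = p₁ − p₀.
PNS = 0.788 − 0.142 = 0.646

PNS ≈ 0.646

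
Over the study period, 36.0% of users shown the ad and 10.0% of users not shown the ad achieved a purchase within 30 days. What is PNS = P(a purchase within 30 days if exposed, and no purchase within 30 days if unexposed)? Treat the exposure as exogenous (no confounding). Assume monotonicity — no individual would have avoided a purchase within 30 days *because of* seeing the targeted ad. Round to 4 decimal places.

PNS ≈ 0.2600

p₁ = 0.36, p₀ = 0.1.
Under exogeneity and monotonicity, PNS = p₁ − p₀.
PNS = 0.36 − 0.1 = 0.26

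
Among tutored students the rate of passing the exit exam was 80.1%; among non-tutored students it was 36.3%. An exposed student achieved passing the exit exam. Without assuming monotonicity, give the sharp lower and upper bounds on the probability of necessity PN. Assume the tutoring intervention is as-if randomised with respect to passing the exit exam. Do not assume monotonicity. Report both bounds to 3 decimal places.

p₁ = 0.801, p₀ = 0.363.
Under exogeneity alone the bounds on PN are max{0,(p₁−p₀)/p₁} ≤ PN ≤ min{1,(1−p₀)/p₁}.
  lower = (p₁ − p₀)/p₁ = 0.438 / 0.801 ≈ 0.5468
  upper = min{1, (1 − p₀)/p₁} = 0.637 / 0.801 ≈ 0.7953

0.547 ≤ PN ≤ 0.795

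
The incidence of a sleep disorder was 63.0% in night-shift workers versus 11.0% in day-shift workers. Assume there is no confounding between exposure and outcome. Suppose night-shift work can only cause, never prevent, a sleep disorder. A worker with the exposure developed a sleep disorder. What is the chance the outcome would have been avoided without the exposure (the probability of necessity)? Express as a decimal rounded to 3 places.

p₁ = 0.63, p₀ = 0.11.
Under exogeneity and monotonicity, PN = (p₁ − p₀) / p₁.
PN = (0.63 − 0.11) / 0.63 = 0.52 / 0.63 ≈ 0.8254

PN ≈ 0.825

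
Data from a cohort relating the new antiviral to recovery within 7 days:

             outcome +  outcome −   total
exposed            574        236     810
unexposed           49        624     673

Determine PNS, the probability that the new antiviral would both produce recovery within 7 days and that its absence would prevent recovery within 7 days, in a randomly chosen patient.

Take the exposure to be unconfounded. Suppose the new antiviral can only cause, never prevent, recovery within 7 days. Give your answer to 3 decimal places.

p₁ = P(outcome | exposed) = 574/810 = 0.70864
p₀ = P(outcome | unexposed) = 49/673 = 0.072808
Under exogeneity and monotonicity, PNS = p₁ − p₀.
PNS = 0.70864 − 0.072808 = 0.63583

PNS ≈ 0.636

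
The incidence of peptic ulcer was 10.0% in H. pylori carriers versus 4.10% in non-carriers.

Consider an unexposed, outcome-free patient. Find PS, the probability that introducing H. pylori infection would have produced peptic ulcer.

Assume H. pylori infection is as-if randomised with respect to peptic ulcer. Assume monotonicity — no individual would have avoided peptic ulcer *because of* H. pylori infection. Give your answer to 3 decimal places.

p₁ = 0.1, p₀ = 0.041.
Under exogeneity and monotonicity, PS = (p₁ − p₀) / (1 − p₀).
PS = (0.1 − 0.041) / (1 − 0.041) = 0.059 / 0.959 ≈ 0.0615

PS ≈ 0.062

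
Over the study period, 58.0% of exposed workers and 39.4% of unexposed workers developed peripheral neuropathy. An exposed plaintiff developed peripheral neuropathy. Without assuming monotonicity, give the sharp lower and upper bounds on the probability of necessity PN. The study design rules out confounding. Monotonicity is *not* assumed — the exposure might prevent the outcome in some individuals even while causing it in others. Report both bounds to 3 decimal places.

0.321 ≤ PN ≤ 1.000

p₁ = 0.58, p₀ = 0.394.
Under exogeneity alone the bounds on PN are max{0,(p₁−p₀)/p₁} ≤ PN ≤ min{1,(1−p₀)/p₁}.
  lower = (p₁ − p₀)/p₁ = 0.186 / 0.58 ≈ 0.3207
  upper = min{1, (1 − p₀)/p₁} = 0.606 / 0.58 ≈ 1.0448 → capped at 1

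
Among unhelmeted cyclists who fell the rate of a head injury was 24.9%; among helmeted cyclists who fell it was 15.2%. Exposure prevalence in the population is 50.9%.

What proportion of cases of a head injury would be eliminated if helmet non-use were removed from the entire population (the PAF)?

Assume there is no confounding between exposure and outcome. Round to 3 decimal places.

PAF ≈ 0.245

p₁ = 0.249, p₀ = 0.152.
Overall risk P(Y=1) = π·p₁ + (1−π)·p₀ = 0.509×0.249 + 0.491×0.152 = 0.20137.
Under exogeneity, PAF = [P(Y=1) − p₀] / P(Y=1).
PAF = (0.20137 − 0.152) / 0.20137 ≈ 0.2452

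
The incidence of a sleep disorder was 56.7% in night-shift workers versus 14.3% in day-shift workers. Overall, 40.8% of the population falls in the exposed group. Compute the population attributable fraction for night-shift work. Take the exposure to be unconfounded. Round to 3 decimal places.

p₁ = 0.567, p₀ = 0.143.
Overall risk P(Y=1) = π·p₁ + (1−π)·p₀ = 0.408×0.567 + 0.592×0.143 = 0.31599.
Under exogeneity, PAF = [P(Y=1) − p₀] / P(Y=1).
PAF = (0.31599 − 0.143) / 0.31599 ≈ 0.5475

PAF ≈ 0.547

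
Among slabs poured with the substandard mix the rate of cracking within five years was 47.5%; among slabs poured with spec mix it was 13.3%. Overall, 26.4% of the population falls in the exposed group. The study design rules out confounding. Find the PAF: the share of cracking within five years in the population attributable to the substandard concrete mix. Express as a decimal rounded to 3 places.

p₁ = 0.475, p₀ = 0.133.
Overall risk P(Y=1) = π·p₁ + (1−π)·p₀ = 0.264×0.475 + 0.736×0.133 = 0.22329.
Under exogeneity, PAF = [P(Y=1) − p₀] / P(Y=1).
PAF = (0.22329 − 0.133) / 0.22329 ≈ 0.4044

PAF ≈ 0.404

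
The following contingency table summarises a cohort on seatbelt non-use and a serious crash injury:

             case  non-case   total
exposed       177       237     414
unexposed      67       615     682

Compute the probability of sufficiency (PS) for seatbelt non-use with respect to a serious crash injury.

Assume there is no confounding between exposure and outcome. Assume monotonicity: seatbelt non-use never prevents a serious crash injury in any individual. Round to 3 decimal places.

p₁ = P(outcome | exposed) = 177/414 = 0.42754
p₀ = P(outcome | unexposed) = 67/682 = 0.09824
Under exogeneity and monotonicity, PS = (p₁ − p₀) / (1 − p₀).
PS = (0.42754 − 0.09824) / (1 − 0.09824) = 0.3293 / 0.90176 ≈ 0.3652

PS ≈ 0.365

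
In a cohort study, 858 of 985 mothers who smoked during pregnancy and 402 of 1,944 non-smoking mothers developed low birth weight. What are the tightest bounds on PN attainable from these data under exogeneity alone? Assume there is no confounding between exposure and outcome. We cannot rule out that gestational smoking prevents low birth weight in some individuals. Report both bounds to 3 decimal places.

p₁ = P(outcome | exposed) = 858/985 = 0.87107
p₀ = P(outcome | unexposed) = 402/1944 = 0.20679
Under exogeneity alone the bounds on PN are max{0,(p₁−p₀)/p₁} ≤ PN ≤ min{1,(1−p₀)/p₁}.
  lower = (p₁ − p₀)/p₁ = 0.66428 / 0.87107 ≈ 0.7626
  upper = min{1, (1 − p₀)/p₁} = 0.79321 / 0.87107 ≈ 0.9106

0.763 ≤ PN ≤ 0.911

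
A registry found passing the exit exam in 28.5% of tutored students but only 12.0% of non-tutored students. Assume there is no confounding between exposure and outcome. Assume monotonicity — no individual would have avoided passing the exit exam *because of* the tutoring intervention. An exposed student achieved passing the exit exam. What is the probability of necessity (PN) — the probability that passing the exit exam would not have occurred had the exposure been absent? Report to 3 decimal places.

p₁ = 0.285, p₀ = 0.12.
Under exogeneity and monotonicity, PN = (p₁ − p₀) / p₁.
PN = (0.285 − 0.12) / 0.285 = 0.165 / 0.285 ≈ 0.5789

PN ≈ 0.579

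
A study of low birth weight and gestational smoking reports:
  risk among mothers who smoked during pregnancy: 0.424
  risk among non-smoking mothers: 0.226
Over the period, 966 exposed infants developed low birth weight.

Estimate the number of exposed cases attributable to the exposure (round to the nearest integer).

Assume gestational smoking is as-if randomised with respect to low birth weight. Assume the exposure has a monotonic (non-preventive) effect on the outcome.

about 451 cases

Let p₁ = 0.424, p₀ = 0.226.
PN = (p₁ − p₀)/p₁ = (0.424 − 0.226) / 0.424 ≈ 0.46698.
Attributable cases ≈ PN × (exposed cases) = 0.46698 × 966 ≈ 451.10.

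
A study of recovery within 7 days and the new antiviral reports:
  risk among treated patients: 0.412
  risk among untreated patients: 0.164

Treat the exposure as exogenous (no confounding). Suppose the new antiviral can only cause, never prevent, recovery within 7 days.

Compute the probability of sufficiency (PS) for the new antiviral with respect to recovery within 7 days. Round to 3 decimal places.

PS ≈ 0.297

Let p₁ = 0.412, p₀ = 0.164.
Under exogeneity and monotonicity, PS = (p₁ − p₀) / (1 − p₀).
PS = (0.412 − 0.164) / (1 − 0.164) = 0.248 / 0.836 ≈ 0.2967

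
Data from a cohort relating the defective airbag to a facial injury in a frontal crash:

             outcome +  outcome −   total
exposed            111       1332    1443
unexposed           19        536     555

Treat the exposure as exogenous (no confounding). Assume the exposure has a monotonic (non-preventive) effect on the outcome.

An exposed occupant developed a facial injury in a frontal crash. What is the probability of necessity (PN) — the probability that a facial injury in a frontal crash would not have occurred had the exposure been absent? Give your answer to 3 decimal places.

PN ≈ 0.555

p₁ = P(outcome | exposed) = 111/1443 = 0.076923
p₀ = P(outcome | unexposed) = 19/555 = 0.034234
Under exogeneity and monotonicity, PN = (p₁ − p₀)/p₁.
PN = (0.076923 − 0.034234) / 0.076923 ≈ 0.5550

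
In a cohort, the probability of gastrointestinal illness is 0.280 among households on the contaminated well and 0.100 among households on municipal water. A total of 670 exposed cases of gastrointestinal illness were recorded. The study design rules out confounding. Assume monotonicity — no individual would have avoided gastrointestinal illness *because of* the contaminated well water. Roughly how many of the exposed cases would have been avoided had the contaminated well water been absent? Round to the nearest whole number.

about 431 cases

Let p₁ = 0.28, p₀ = 0.1.
PN = (p₁ − p₀)/p₁ = (0.28 − 0.1) / 0.28 ≈ 0.64286.
Attributable cases ≈ PN × (exposed cases) = 0.64286 × 670 ≈ 430.71.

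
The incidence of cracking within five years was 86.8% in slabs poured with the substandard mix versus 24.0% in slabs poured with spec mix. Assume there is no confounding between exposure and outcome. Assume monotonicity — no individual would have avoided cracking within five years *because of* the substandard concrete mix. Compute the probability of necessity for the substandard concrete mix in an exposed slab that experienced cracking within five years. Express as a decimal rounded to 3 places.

PN ≈ 0.724

p₁ = 0.868, p₀ = 0.24.
Under exogeneity and monotonicity, PN = (p₁ − p₀) / p₁.
PN = (0.868 − 0.24) / 0.868 = 0.628 / 0.868 ≈ 0.7235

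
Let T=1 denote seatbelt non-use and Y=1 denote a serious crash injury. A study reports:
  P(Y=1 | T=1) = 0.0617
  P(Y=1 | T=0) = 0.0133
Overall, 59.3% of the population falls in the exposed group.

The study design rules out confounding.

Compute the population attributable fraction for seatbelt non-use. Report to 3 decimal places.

PAF ≈ 0.683

Let p₁ = 0.0617, p₀ = 0.0133.
Overall risk P(Y=1) = π·p₁ + (1−π)·p₀ = 0.593×0.0617 + 0.407×0.0133 = 0.042001.
Under exogeneity, PAF = [P(Y=1) − p₀] / P(Y=1).
PAF = (0.042001 − 0.0133) / 0.042001 ≈ 0.6833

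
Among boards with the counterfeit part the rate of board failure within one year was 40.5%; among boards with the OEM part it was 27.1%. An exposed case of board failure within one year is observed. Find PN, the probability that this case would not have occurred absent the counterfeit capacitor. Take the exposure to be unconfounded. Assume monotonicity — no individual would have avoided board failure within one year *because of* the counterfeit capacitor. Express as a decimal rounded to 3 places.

p₁ = 0.405, p₀ = 0.271.
Under exogeneity and monotonicity, PN = (p₁ − p₀) / p₁.
PN = (0.405 − 0.271) / 0.405 = 0.134 / 0.405 ≈ 0.3309

PN ≈ 0.331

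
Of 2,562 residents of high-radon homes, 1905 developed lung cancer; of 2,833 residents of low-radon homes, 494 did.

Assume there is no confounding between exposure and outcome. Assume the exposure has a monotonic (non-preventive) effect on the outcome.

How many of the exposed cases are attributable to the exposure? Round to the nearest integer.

p₁ = P(outcome | exposed) = 1905/2562 = 0.74356
p₀ = P(outcome | unexposed) = 494/2833 = 0.17437
PN = (p₁ − p₀)/p₁ = (0.74356 − 0.17437) / 0.74356 ≈ 0.76549.
Attributable cases ≈ PN × (exposed cases) = 0.76549 × 1905 ≈ 1458.26.

about 1458 cases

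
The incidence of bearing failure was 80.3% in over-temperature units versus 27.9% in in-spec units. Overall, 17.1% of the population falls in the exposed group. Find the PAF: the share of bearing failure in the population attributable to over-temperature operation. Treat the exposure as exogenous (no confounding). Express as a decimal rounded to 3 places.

p₁ = 0.803, p₀ = 0.279.
Overall risk P(Y=1) = π·p₁ + (1−π)·p₀ = 0.171×0.803 + 0.829×0.279 = 0.3686.
Under exogeneity, PAF = [P(Y=1) − p₀] / P(Y=1).
PAF = (0.3686 − 0.279) / 0.3686 ≈ 0.2431

PAF ≈ 0.243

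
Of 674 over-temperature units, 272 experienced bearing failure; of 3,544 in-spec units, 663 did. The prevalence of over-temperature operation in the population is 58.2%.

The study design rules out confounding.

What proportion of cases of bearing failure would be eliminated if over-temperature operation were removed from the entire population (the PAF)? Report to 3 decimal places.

p₁ = P(outcome | exposed) = 272/674 = 0.40356
p₀ = P(outcome | unexposed) = 663/3544 = 0.18708
Overall risk P(Y=1) = π·p₁ + (1−π)·p₀ = 0.582×0.40356 + 0.418×0.18708 = 0.31307.
Under exogeneity, PAF = [P(Y=1) − p₀] / P(Y=1).
PAF = (0.31307 − 0.18708) / 0.31307 ≈ 0.4024

PAF ≈ 0.402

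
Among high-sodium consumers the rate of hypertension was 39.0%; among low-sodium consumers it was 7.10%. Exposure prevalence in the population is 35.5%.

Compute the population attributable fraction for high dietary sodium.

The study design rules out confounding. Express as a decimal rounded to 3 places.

p₁ = 0.39, p₀ = 0.071.
Overall risk P(Y=1) = π·p₁ + (1−π)·p₀ = 0.355×0.39 + 0.645×0.071 = 0.18424.
Under exogeneity, PAF = [P(Y=1) − p₀] / P(Y=1).
PAF = (0.18424 − 0.071) / 0.18424 ≈ 0.6146

PAF ≈ 0.615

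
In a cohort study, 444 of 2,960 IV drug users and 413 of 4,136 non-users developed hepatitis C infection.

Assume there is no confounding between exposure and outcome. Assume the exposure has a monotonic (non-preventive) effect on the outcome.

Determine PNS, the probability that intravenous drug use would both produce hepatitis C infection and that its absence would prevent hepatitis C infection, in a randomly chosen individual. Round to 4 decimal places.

PNS ≈ 0.0501

p₁ = P(outcome | exposed) = 444/2960 = 0.15
p₀ = P(outcome | unexposed) = 413/4136 = 0.099855
Under exogeneity and monotonicity, PNS = p₁ − p₀.
PNS = 0.15 − 0.099855 = 0.050145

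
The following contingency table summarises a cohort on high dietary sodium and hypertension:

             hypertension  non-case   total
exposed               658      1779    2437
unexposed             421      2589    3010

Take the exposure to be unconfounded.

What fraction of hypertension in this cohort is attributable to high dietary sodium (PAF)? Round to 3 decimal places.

PAF ≈ 0.294

p₁ = P(outcome | exposed) = 658/2437 = 0.27
p₀ = P(outcome | unexposed) = 421/3010 = 0.13987
Exposure prevalence π = 2437/5447 = 0.4474; overall risk P(Y=1) = 0.19809.
Under exogeneity, PAF = [P(Y=1) − p₀]/P(Y=1).
PAF = (0.19809 − 0.13987) / 0.19809 ≈ 0.2939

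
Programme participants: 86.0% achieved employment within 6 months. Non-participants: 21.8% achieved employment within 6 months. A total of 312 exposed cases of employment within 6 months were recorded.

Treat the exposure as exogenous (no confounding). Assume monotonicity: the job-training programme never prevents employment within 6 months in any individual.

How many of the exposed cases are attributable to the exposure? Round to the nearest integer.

p₁ = 0.86, p₀ = 0.218.
PN = (p₁ − p₀)/p₁ = (0.86 − 0.218) / 0.86 ≈ 0.74651.
Attributable cases ≈ PN × (exposed cases) = 0.74651 × 312 ≈ 232.91.

about 233 cases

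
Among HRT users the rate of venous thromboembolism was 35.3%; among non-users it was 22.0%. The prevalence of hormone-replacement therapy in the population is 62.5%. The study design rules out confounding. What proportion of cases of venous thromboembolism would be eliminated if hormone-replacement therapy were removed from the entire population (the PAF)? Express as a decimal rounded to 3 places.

p₁ = 0.353, p₀ = 0.22.
Overall risk P(Y=1) = π·p₁ + (1−π)·p₀ = 0.625×0.353 + 0.375×0.22 = 0.30312.
Under exogeneity, PAF = [P(Y=1) − p₀] / P(Y=1).
PAF = (0.30312 − 0.22) / 0.30312 ≈ 0.2742

PAF ≈ 0.274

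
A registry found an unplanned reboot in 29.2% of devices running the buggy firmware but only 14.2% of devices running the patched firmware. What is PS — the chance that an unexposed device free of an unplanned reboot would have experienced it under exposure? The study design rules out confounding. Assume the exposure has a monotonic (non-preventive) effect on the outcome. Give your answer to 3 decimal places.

PS ≈ 0.175

p₁ = 0.292, p₀ = 0.142.
Under exogeneity and monotonicity, PS = (p₁ − p₀) / (1 − p₀).
PS = (0.292 − 0.142) / (1 − 0.142) = 0.15 / 0.858 ≈ 0.1748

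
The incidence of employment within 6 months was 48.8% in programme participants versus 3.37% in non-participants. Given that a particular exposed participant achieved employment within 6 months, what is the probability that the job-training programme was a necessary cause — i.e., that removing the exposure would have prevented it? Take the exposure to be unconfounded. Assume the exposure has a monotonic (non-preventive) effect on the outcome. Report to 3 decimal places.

PN ≈ 0.931

p₁ = 0.488, p₀ = 0.0337.
Under exogeneity and monotonicity, PN = (p₁ − p₀) / p₁.
PN = (0.488 − 0.0337) / 0.488 = 0.4543 / 0.488 ≈ 0.9309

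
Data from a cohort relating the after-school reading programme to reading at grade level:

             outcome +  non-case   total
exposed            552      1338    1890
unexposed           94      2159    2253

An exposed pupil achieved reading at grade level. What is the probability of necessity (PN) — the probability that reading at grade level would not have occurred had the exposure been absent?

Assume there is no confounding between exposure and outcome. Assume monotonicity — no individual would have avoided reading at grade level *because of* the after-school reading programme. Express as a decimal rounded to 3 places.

PN ≈ 0.857

p₁ = P(outcome | exposed) = 552/1890 = 0.29206
p₀ = P(outcome | unexposed) = 94/2253 = 0.041722
Under exogeneity and monotonicity, PN = (p₁ − p₀)/p₁.
PN = (0.29206 − 0.041722) / 0.29206 ≈ 0.8571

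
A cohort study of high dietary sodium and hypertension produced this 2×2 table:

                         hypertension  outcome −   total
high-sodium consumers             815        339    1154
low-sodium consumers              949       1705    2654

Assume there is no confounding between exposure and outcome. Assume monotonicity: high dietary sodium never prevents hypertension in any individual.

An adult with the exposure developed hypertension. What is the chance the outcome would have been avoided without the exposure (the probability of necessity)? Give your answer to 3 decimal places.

p₁ = P(outcome | exposed) = 815/1154 = 0.70624
p₀ = P(outcome | unexposed) = 949/2654 = 0.35757
Under exogeneity and monotonicity, PN = (p₁ − p₀)/p₁.
PN = (0.70624 − 0.35757) / 0.70624 ≈ 0.4937

PN ≈ 0.494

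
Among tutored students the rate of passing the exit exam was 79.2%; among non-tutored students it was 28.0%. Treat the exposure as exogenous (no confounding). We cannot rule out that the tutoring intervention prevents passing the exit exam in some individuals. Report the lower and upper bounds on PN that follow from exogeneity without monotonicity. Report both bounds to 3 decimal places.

p₁ = 0.792, p₀ = 0.28.
Under exogeneity alone the bounds on PN are max{0,(p₁−p₀)/p₁} ≤ PN ≤ min{1,(1−p₀)/p₁}.
  lower = (p₁ − p₀)/p₁ = 0.512 / 0.792 ≈ 0.6465
  upper = min{1, (1 − p₀)/p₁} = 0.72 / 0.792 ≈ 0.9091

0.646 ≤ PN ≤ 0.909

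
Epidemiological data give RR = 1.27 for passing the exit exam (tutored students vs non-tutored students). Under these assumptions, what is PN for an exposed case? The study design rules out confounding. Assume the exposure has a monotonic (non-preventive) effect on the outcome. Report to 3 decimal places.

Under exogeneity and monotonicity, PN = (RR − 1) / RR = 1 − 1/RR.
PN = (1.27 − 1) / 1.27 = 0.27 / 1.27 ≈ 0.2126

PN ≈ 0.213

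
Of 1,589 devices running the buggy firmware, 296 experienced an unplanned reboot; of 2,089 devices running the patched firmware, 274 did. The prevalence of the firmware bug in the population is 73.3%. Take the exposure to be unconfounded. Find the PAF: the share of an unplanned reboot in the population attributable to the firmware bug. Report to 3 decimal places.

PAF ≈ 0.235

p₁ = P(outcome | exposed) = 296/1589 = 0.18628
p₀ = P(outcome | unexposed) = 274/2089 = 0.13116
Overall risk P(Y=1) = π·p₁ + (1−π)·p₀ = 0.733×0.18628 + 0.267×0.13116 = 0.17156.
Under exogeneity, PAF = [P(Y=1) − p₀] / P(Y=1).
PAF = (0.17156 − 0.13116) / 0.17156 ≈ 0.2355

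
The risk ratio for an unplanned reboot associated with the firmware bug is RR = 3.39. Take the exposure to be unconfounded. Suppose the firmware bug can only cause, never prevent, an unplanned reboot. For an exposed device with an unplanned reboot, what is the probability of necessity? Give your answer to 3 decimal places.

Under exogeneity and monotonicity, PN = (RR − 1) / RR = 1 − 1/RR.
PN = (3.39 − 1) / 3.39 = 2.39 / 3.39 ≈ 0.7050

PN ≈ 0.705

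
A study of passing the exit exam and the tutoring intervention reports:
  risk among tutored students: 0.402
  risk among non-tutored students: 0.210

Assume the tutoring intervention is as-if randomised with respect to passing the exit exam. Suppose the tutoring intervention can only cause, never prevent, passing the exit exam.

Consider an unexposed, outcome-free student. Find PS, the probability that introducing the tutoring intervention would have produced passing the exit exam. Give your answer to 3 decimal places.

PS ≈ 0.243

Let p₁ = 0.402, p₀ = 0.21.
Under exogeneity and monotonicity, PS = (p₁ − p₀) / (1 − p₀).
PS = (0.402 − 0.21) / (1 − 0.21) = 0.192 / 0.79 ≈ 0.2430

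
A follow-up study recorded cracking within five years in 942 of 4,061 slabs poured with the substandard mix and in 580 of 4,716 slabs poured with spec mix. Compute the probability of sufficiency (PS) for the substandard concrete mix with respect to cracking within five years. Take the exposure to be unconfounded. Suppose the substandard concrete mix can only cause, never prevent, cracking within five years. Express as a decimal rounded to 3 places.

PS ≈ 0.124

p₁ = P(outcome | exposed) = 942/4061 = 0.23196
p₀ = P(outcome | unexposed) = 580/4716 = 0.12299
Under exogeneity and monotonicity, PS = (p₁ − p₀) / (1 − p₀).
PS = (0.23196 − 0.12299) / (1 − 0.12299) = 0.10898 / 0.87701 ≈ 0.1243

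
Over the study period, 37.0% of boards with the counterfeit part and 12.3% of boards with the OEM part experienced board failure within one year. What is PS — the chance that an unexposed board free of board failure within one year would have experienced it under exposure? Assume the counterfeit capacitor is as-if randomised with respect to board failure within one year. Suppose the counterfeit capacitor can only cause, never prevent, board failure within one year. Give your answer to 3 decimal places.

PS ≈ 0.282

p₁ = 0.37, p₀ = 0.123.
Under exogeneity and monotonicity, PS = (p₁ − p₀) / (1 − p₀).
PS = (0.37 − 0.123) / (1 − 0.123) = 0.247 / 0.877 ≈ 0.2816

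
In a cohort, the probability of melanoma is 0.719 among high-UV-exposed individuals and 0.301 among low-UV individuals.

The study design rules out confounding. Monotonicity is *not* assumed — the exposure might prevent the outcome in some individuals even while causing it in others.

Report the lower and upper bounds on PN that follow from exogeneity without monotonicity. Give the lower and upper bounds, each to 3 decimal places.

0.581 ≤ PN ≤ 0.972

Let p₁ = 0.719, p₀ = 0.301.
Under exogeneity alone the bounds on PN are max{0,(p₁−p₀)/p₁} ≤ PN ≤ min{1,(1−p₀)/p₁}.
  lower = (p₁ − p₀)/p₁ = 0.418 / 0.719 ≈ 0.5814
  upper = min{1, (1 − p₀)/p₁} = 0.699 / 0.719 ≈ 0.9722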